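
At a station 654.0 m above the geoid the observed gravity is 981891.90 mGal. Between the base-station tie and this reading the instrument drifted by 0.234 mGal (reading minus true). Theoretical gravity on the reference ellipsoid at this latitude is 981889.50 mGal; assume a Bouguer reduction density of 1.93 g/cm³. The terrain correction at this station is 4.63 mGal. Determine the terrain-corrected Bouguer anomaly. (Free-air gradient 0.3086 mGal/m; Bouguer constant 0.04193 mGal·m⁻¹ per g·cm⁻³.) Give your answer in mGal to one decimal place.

Drift-corrected reading = 981891.90 − (0.234) = 981891.666 mGal
Free-air correction = 0.3086 × 654.0 = 201.82 mGal
Free-air anomaly = 981891.666 − 981889.50 + (201.82) = 203.986 mGal
Bouguer slab correction = 0.04193 × 1.93 × 654.0 = 52.92 mGal
Simple Bouguer anomaly = 203.986 − (52.92) = 151.066 mGal
Complete Bouguer anomaly = 151.066 + 4.63 = 155.696 mGal

155.7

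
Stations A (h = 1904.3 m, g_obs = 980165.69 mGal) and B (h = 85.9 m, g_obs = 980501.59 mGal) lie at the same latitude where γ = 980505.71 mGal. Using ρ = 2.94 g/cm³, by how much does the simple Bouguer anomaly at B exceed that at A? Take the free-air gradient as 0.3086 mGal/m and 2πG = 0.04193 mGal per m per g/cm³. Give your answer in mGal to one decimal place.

-1.1

Δg_SB(A) = 980165.69 − 980505.71 + 0.3086×1904.3 − 0.04193×2.94×1904.3 = 12.90 mGal
Δg_SB(B) = 980501.59 − 980505.71 + 0.3086×85.9 − 0.04193×2.94×85.9 = 11.80 mGal
Difference = 11.80 − (12.90) = -1.10 mGal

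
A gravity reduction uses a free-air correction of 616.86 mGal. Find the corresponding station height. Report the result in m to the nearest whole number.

h = 616.86 / 0.3086 = 1998.90 m

1999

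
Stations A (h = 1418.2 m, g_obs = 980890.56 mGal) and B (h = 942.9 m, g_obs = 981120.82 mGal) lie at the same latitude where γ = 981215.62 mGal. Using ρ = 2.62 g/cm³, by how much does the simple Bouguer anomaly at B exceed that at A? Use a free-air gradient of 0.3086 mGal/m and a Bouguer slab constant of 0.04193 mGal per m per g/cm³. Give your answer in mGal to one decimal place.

Δg_SB(A) = 980890.56 − 981215.62 + 0.3086×1418.2 − 0.04193×2.62×1418.2 = -43.20 mGal
Δg_SB(B) = 981120.82 − 981215.62 + 0.3086×942.9 − 0.04193×2.62×942.9 = 92.60 mGal
Difference = 92.60 − (-43.20) = 135.80 mGal

135.8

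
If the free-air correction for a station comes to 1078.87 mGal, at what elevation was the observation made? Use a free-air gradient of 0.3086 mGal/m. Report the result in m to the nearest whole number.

3496

h = 1078.87 / 0.3086 = 3496.01 m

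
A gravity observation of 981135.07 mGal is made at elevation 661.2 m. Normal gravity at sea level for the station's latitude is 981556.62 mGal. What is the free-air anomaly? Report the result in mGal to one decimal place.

-217.5

Free-air correction = 0.3086 × 661.2 = 204.05 mGal
Free-air anomaly = 981135.07 − 981556.62 + (204.05) = -217.50 mGal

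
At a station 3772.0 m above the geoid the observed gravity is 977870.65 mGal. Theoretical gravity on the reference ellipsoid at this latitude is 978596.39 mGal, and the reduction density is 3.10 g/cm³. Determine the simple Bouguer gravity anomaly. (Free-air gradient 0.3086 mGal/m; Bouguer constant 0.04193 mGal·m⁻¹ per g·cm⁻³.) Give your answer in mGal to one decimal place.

Free-air correction = 0.3086 × 3772.0 = 1164.04 mGal
Free-air anomaly = 977870.65 − 978596.39 + (1164.04) = 438.30 mGal
Bouguer slab correction = 0.04193 × 3.10 × 3772.0 = 490.30 mGal
Simple Bouguer anomaly = 438.30 − (490.30) = -52.00 mGal

-52.0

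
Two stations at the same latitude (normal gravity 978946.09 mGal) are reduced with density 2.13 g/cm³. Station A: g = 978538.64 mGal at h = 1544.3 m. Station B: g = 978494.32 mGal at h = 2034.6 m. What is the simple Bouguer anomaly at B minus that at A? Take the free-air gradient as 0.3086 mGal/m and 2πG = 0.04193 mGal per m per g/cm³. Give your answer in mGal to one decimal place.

63.2

Δg_SB(A) = 978538.64 − 978946.09 + 0.3086×1544.3 − 0.04193×2.13×1544.3 = -68.80 mGal
Δg_SB(B) = 978494.32 − 978946.09 + 0.3086×2034.6 − 0.04193×2.13×2034.6 = -5.60 mGal
Difference = -5.60 − (-68.80) = 63.20 mGal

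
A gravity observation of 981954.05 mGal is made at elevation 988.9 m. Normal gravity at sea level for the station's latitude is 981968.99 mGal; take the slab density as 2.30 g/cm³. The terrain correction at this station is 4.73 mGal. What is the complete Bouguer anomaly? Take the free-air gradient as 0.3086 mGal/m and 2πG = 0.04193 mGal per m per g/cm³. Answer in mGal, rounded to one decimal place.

Free-air correction = 0.3086 × 988.9 = 305.17 mGal
Free-air anomaly = 981954.05 − 981968.99 + (305.17) = 290.23 mGal
Bouguer slab correction = 0.04193 × 2.30 × 988.9 = 95.37 mGal
Simple Bouguer anomaly = 290.23 − (95.37) = 194.86 mGal
Complete Bouguer anomaly = 194.86 + 4.73 = 199.59 mGal

199.6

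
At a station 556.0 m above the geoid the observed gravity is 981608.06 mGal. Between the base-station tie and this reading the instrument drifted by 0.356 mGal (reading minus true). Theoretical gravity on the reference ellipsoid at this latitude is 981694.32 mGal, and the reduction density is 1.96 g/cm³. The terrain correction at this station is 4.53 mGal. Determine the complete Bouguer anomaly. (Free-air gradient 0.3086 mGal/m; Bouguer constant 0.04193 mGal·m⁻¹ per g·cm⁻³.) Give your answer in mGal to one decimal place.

43.8

Drift-corrected reading = 981608.06 − (0.356) = 981607.704 mGal
Free-air correction = 0.3086 × 556.0 = 171.58 mGal
Free-air anomaly = 981607.704 − 981694.32 + (171.58) = 84.964 mGal
Bouguer slab correction = 0.04193 × 1.96 × 556.0 = 45.69 mGal
Simple Bouguer anomaly = 84.964 − (45.69) = 39.274 mGal
Complete Bouguer anomaly = 39.274 + 4.53 = 43.804 mGal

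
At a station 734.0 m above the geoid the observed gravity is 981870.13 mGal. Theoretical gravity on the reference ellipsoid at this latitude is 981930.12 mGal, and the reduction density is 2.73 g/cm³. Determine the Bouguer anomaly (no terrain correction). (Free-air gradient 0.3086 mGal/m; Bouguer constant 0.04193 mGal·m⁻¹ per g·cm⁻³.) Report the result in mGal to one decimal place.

82.5

Free-air correction = 0.3086 × 734.0 = 226.51 mGal
Free-air anomaly = 981870.13 − 981930.12 + (226.51) = 166.52 mGal
Bouguer slab correction = 0.04193 × 2.73 × 734.0 = 84.02 mGal
Simple Bouguer anomaly = 166.52 − (84.02) = 82.50 mGal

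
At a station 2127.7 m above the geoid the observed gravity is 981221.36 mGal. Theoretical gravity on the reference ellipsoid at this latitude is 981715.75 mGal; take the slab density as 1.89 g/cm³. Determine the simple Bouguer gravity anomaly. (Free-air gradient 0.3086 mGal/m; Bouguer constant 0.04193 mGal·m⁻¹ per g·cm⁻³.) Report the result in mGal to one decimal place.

Free-air correction = 0.3086 × 2127.7 = 656.61 mGal
Free-air anomaly = 981221.36 − 981715.75 + (656.61) = 162.22 mGal
Bouguer slab correction = 0.04193 × 1.89 × 2127.7 = 168.62 mGal
Simple Bouguer anomaly = 162.22 − (168.62) = -6.40 mGal

-6.4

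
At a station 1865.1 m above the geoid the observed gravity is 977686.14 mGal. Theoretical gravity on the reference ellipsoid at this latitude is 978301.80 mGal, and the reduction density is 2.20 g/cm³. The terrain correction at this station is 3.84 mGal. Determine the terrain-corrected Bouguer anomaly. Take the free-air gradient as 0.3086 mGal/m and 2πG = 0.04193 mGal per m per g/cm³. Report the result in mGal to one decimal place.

-208.3

Free-air correction = 0.3086 × 1865.1 = 575.57 mGal
Free-air anomaly = 977686.14 − 978301.80 + (575.57) = -40.09 mGal
Bouguer slab correction = 0.04193 × 2.20 × 1865.1 = 172.05 mGal
Simple Bouguer anomaly = -40.09 − (172.05) = -212.14 mGal
Complete Bouguer anomaly = -212.14 + 3.84 = -208.30 mGal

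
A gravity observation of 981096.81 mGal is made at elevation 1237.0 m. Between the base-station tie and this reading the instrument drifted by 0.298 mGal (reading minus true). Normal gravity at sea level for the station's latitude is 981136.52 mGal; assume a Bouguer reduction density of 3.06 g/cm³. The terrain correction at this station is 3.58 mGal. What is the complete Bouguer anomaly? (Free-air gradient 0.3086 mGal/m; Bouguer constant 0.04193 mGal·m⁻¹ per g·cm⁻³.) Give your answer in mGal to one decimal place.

186.6

Drift-corrected reading = 981096.81 − (0.298) = 981096.512 mGal
Free-air correction = 0.3086 × 1237.0 = 381.74 mGal
Free-air anomaly = 981096.512 − 981136.52 + (381.74) = 341.732 mGal
Bouguer slab correction = 0.04193 × 3.06 × 1237.0 = 158.71 mGal
Simple Bouguer anomaly = 341.732 − (158.71) = 183.022 mGal
Complete Bouguer anomaly = 183.022 + 3.58 = 186.602 mGal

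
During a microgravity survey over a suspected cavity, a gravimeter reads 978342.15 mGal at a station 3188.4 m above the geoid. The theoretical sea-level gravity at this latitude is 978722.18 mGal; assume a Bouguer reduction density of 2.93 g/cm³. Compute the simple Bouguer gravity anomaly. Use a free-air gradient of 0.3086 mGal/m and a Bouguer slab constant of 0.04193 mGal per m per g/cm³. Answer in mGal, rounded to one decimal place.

212.2

Free-air correction = 0.3086 × 3188.4 = 983.94 mGal
Free-air anomaly = 978342.15 − 978722.18 + (983.94) = 603.91 mGal
Bouguer slab correction = 0.04193 × 2.93 × 3188.4 = 391.71 mGal
Simple Bouguer anomaly = 603.91 − (391.71) = 212.20 mGal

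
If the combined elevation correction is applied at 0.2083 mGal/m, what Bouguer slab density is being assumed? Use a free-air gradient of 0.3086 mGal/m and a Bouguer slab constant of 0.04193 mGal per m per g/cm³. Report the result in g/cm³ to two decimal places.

0.2083 = 0.3086 − 0.04193 × ρ
ρ = (0.3086 − 0.2083) / 0.04193 = 2.39 g/cm³

2.39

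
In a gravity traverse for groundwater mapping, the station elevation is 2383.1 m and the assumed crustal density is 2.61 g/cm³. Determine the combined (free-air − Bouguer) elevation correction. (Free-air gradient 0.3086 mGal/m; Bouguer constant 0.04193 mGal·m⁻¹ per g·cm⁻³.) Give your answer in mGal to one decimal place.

474.6

Combined gradient = 0.3086 − 0.04193 × 2.61 = 0.1991627 mGal/m
Combined elevation correction = 0.1991627 × 2383.1 = 474.6 mGal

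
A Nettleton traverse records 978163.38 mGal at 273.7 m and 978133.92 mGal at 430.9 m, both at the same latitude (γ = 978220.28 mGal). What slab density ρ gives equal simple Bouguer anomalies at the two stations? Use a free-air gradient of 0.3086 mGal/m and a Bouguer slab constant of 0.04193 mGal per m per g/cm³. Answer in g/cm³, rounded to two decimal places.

2.89

Δg_obs = 978133.92 − 978163.38 = -29.46 mGal over Δh = 430.9 − 273.7 = 157.2 m
Equal Bouguer anomalies ⇒ Δg_obs + (0.3086 − 0.04193ρ)·Δh = 0
0.3086 − 0.04193ρ = −Δg_obs/Δh = 0.18740
ρ = (0.3086 − 0.18740) / 0.04193 = 2.89 g/cm³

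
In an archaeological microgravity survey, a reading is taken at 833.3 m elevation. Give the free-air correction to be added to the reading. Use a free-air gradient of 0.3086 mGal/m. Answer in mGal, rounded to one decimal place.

257.2

Free-air correction = 0.3086 × 833.3 = 257.2 mGal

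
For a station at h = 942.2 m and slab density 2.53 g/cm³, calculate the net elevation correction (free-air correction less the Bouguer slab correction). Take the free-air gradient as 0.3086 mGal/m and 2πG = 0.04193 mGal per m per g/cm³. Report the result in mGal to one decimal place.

190.8

Combined gradient = 0.3086 − 0.04193 × 2.53 = 0.2025171 mGal/m
Combined elevation correction = 0.2025171 × 942.2 = 190.8 mGal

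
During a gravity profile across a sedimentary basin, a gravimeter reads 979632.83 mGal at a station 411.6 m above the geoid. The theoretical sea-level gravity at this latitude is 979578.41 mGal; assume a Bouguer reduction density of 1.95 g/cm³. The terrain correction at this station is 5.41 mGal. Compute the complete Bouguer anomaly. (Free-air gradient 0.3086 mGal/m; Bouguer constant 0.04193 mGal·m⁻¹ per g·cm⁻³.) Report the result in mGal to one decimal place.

153.2

Free-air correction = 0.3086 × 411.6 = 127.02 mGal
Free-air anomaly = 979632.83 − 979578.41 + (127.02) = 181.44 mGal
Bouguer slab correction = 0.04193 × 1.95 × 411.6 = 33.65 mGal
Simple Bouguer anomaly = 181.44 − (33.65) = 147.79 mGal
Complete Bouguer anomaly = 147.79 + 5.41 = 153.20 mGal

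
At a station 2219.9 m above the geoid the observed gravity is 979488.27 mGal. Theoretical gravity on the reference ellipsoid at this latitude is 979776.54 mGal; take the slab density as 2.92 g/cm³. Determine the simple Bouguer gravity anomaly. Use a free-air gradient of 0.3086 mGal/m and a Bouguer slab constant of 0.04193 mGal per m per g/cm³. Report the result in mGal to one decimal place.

125.0

Free-air correction = 0.3086 × 2219.9 = 685.06 mGal
Free-air anomaly = 979488.27 − 979776.54 + (685.06) = 396.79 mGal
Bouguer slab correction = 0.04193 × 2.92 × 2219.9 = 271.79 mGal
Simple Bouguer anomaly = 396.79 − (271.79) = 125.00 mGal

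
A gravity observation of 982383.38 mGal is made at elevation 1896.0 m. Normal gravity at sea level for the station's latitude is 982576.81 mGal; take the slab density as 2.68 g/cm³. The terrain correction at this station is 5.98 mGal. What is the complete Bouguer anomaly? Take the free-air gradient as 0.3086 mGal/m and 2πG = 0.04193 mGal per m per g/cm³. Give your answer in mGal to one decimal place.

Free-air correction = 0.3086 × 1896.0 = 585.11 mGal
Free-air anomaly = 982383.38 − 982576.81 + (585.11) = 391.68 mGal
Bouguer slab correction = 0.04193 × 2.68 × 1896.0 = 213.06 mGal
Simple Bouguer anomaly = 391.68 − (213.06) = 178.62 mGal
Complete Bouguer anomaly = 178.62 + 5.98 = 184.60 mGal

184.6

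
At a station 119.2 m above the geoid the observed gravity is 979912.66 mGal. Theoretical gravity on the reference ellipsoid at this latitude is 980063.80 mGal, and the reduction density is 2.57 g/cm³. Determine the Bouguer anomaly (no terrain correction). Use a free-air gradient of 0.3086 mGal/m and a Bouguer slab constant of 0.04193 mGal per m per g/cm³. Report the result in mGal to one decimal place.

-127.2

Free-air correction = 0.3086 × 119.2 = 36.79 mGal
Free-air anomaly = 979912.66 − 980063.80 + (36.79) = -114.35 mGal
Bouguer slab correction = 0.04193 × 2.57 × 119.2 = 12.85 mGal
Simple Bouguer anomaly = -114.35 − (12.85) = -127.20 mGal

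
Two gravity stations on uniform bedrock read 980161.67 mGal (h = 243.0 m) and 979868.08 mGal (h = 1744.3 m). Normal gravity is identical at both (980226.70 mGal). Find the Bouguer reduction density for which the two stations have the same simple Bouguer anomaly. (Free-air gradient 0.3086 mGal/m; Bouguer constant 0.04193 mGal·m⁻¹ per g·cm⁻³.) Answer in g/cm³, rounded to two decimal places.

2.70

Δg_obs = 979868.08 − 980161.67 = -293.59 mGal over Δh = 1744.3 − 243.0 = 1501.3 m
Equal Bouguer anomalies ⇒ Δg_obs + (0.3086 − 0.04193ρ)·Δh = 0
0.3086 − 0.04193ρ = −Δg_obs/Δh = 0.19556
ρ = (0.3086 − 0.19556) / 0.04193 = 2.70 g/cm³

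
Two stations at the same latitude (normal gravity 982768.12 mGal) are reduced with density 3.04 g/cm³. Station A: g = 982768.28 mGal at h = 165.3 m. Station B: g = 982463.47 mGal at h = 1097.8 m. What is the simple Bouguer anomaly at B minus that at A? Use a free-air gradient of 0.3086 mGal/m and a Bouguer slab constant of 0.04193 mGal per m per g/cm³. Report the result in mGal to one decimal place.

Δg_SB(A) = 982768.28 − 982768.12 + 0.3086×165.3 − 0.04193×3.04×165.3 = 30.10 mGal
Δg_SB(B) = 982463.47 − 982768.12 + 0.3086×1097.8 − 0.04193×3.04×1097.8 = -105.80 mGal
Difference = -105.80 − (30.10) = -135.90 mGal

-135.9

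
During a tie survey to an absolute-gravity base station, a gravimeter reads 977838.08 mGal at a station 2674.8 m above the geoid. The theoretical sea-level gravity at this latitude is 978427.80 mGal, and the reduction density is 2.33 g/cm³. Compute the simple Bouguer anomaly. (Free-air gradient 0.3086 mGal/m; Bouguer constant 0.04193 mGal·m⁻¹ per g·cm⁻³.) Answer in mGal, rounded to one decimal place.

Free-air correction = 0.3086 × 2674.8 = 825.44 mGal
Free-air anomaly = 977838.08 − 978427.80 + (825.44) = 235.72 mGal
Bouguer slab correction = 0.04193 × 2.33 × 2674.8 = 261.32 mGal
Simple Bouguer anomaly = 235.72 − (261.32) = -25.60 mGal

-25.6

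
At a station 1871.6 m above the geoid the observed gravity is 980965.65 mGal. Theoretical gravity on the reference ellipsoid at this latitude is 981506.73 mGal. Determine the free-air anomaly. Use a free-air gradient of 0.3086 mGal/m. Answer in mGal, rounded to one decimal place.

Free-air correction = 0.3086 × 1871.6 = 577.58 mGal
Free-air anomaly = 980965.65 − 981506.73 + (577.58) = 36.50 mGal

36.5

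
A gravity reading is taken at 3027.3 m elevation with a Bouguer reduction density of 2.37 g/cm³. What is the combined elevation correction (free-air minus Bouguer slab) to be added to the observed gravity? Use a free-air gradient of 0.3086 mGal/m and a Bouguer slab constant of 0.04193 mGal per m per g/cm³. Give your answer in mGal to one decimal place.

Combined gradient = 0.3086 − 0.04193 × 2.37 = 0.2092259 mGal/m
Combined elevation correction = 0.2092259 × 3027.3 = 633.4 mGal

633.4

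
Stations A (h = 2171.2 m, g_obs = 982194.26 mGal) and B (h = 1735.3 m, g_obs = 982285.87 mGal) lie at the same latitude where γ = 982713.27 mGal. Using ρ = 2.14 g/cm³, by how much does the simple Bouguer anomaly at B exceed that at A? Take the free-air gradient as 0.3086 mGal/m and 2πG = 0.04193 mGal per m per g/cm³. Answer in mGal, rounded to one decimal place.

-3.8

Δg_SB(A) = 982194.26 − 982713.27 + 0.3086×2171.2 − 0.04193×2.14×2171.2 = -43.80 mGal
Δg_SB(B) = 982285.87 − 982713.27 + 0.3086×1735.3 − 0.04193×2.14×1735.3 = -47.60 mGal
Difference = -47.60 − (-43.80) = -3.80 mGal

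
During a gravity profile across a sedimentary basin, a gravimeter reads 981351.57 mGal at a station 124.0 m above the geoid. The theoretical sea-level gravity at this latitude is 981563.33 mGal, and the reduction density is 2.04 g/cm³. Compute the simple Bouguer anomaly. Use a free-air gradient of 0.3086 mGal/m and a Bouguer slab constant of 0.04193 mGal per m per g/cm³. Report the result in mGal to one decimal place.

Free-air correction = 0.3086 × 124.0 = 38.27 mGal
Free-air anomaly = 981351.57 − 981563.33 + (38.27) = -173.49 mGal
Bouguer slab correction = 0.04193 × 2.04 × 124.0 = 10.61 mGal
Simple Bouguer anomaly = -173.49 − (10.61) = -184.10 mGal

-184.1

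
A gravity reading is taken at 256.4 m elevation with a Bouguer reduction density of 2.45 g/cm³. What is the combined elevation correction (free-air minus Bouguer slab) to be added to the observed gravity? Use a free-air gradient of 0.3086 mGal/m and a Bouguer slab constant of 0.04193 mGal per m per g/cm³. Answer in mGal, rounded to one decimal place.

52.8

Combined gradient = 0.3086 − 0.04193 × 2.45 = 0.2058715 mGal/m
Combined elevation correction = 0.2058715 × 256.4 = 52.8 mGal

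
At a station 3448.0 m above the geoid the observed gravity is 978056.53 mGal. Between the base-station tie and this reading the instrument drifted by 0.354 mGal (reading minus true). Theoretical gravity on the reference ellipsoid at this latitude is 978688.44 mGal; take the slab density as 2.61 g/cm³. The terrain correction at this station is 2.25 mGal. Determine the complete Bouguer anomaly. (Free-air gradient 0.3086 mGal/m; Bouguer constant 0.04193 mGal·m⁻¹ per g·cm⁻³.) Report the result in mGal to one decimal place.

56.7

Drift-corrected reading = 978056.53 − (0.354) = 978056.176 mGal
Free-air correction = 0.3086 × 3448.0 = 1064.05 mGal
Free-air anomaly = 978056.176 − 978688.44 + (1064.05) = 431.786 mGal
Bouguer slab correction = 0.04193 × 2.61 × 3448.0 = 377.34 mGal
Simple Bouguer anomaly = 431.786 − (377.34) = 54.446 mGal
Complete Bouguer anomaly = 54.446 + 2.25 = 56.696 mGal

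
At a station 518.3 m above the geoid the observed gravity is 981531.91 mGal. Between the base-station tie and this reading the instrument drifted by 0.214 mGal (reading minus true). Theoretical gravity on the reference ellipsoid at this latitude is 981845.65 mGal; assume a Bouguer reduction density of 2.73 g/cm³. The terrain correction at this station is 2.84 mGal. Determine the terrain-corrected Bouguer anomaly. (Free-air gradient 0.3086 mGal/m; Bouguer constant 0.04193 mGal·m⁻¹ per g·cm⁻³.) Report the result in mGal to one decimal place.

-210.5

Drift-corrected reading = 981531.91 − (0.214) = 981531.696 mGal
Free-air correction = 0.3086 × 518.3 = 159.95 mGal
Free-air anomaly = 981531.696 − 981845.65 + (159.95) = -154.004 mGal
Bouguer slab correction = 0.04193 × 2.73 × 518.3 = 59.33 mGal
Simple Bouguer anomaly = -154.004 − (59.33) = -213.334 mGal
Complete Bouguer anomaly = -213.334 + 2.84 = -210.494 mGal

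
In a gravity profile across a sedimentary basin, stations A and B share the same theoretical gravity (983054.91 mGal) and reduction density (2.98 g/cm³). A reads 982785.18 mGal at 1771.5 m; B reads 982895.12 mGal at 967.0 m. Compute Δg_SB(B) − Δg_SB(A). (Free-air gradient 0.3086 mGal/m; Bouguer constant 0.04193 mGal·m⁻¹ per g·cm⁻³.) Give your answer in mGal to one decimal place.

Δg_SB(A) = 982785.18 − 983054.91 + 0.3086×1771.5 − 0.04193×2.98×1771.5 = 55.60 mGal
Δg_SB(B) = 982895.12 − 983054.91 + 0.3086×967.0 − 0.04193×2.98×967.0 = 17.80 mGal
Difference = 17.80 − (55.60) = -37.80 mGal

-37.8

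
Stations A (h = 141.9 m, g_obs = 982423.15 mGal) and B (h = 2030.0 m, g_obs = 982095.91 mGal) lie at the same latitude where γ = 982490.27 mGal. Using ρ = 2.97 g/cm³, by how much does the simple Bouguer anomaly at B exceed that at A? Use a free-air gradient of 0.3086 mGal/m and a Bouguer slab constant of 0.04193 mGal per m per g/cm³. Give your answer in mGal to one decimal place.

20.3

Δg_SB(A) = 982423.15 − 982490.27 + 0.3086×141.9 − 0.04193×2.97×141.9 = -41.00 mGal
Δg_SB(B) = 982095.91 − 982490.27 + 0.3086×2030.0 − 0.04193×2.97×2030.0 = -20.70 mGal
Difference = -20.70 − (-41.00) = 20.30 mGal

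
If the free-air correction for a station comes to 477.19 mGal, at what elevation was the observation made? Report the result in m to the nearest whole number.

1546

h = 477.19 / 0.3086 = 1546.31 m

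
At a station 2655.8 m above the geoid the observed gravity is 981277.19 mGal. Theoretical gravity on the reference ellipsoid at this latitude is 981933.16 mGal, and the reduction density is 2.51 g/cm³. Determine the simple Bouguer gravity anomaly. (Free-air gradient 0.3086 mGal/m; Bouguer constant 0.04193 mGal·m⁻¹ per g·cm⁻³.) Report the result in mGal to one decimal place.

Free-air correction = 0.3086 × 2655.8 = 819.58 mGal
Free-air anomaly = 981277.19 − 981933.16 + (819.58) = 163.61 mGal
Bouguer slab correction = 0.04193 × 2.51 × 2655.8 = 279.51 mGal
Simple Bouguer anomaly = 163.61 − (279.51) = -115.90 mGal

-115.9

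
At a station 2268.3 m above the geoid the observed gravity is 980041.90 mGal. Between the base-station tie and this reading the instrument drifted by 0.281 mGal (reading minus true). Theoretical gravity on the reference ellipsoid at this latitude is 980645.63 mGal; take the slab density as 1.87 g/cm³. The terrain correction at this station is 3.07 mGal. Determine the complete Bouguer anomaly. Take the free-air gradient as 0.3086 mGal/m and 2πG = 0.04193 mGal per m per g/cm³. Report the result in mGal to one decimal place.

Drift-corrected reading = 980041.90 − (0.281) = 980041.619 mGal
Free-air correction = 0.3086 × 2268.3 = 700.00 mGal
Free-air anomaly = 980041.619 − 980645.63 + (700.00) = 95.989 mGal
Bouguer slab correction = 0.04193 × 1.87 × 2268.3 = 177.86 mGal
Simple Bouguer anomaly = 95.989 − (177.86) = -81.871 mGal
Complete Bouguer anomaly = -81.871 + 3.07 = -78.801 mGal

-78.8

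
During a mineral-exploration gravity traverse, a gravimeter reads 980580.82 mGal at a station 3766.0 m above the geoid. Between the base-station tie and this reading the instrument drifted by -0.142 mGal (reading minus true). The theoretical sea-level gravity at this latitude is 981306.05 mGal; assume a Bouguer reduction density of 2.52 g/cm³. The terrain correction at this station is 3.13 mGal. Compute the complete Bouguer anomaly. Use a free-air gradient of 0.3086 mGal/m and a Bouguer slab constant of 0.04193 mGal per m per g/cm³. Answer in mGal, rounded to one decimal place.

42.3

Drift-corrected reading = 980580.82 − (-0.142) = 980580.962 mGal
Free-air correction = 0.3086 × 3766.0 = 1162.19 mGal
Free-air anomaly = 980580.962 − 981306.05 + (1162.19) = 437.102 mGal
Bouguer slab correction = 0.04193 × 2.52 × 3766.0 = 397.93 mGal
Simple Bouguer anomaly = 437.102 − (397.93) = 39.172 mGal
Complete Bouguer anomaly = 39.172 + 3.13 = 42.302 mGal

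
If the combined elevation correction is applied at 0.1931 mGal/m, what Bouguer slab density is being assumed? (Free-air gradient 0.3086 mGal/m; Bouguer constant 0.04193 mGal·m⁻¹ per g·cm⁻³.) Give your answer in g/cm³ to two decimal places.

0.1931 = 0.3086 − 0.04193 × ρ
ρ = (0.3086 − 0.1931) / 0.04193 = 2.75 g/cm³

2.75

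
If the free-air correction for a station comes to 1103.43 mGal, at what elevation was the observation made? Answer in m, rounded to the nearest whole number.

3576

h = 1103.43 / 0.3086 = 3575.60 m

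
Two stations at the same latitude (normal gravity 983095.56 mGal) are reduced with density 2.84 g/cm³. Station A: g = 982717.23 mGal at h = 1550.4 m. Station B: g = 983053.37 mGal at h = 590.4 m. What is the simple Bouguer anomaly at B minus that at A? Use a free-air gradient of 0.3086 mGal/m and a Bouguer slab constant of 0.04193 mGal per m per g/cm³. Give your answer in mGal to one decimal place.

Δg_SB(A) = 982717.23 − 983095.56 + 0.3086×1550.4 − 0.04193×2.84×1550.4 = -84.50 mGal
Δg_SB(B) = 983053.37 − 983095.56 + 0.3086×590.4 − 0.04193×2.84×590.4 = 69.70 mGal
Difference = 69.70 − (-84.50) = 154.20 mGal

154.2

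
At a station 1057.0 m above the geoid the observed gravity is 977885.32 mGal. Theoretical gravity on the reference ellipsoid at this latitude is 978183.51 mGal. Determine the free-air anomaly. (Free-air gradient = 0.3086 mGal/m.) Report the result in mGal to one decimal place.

Free-air correction = 0.3086 × 1057.0 = 326.19 mGal
Free-air anomaly = 977885.32 − 978183.51 + (326.19) = 28.00 mGal

28.0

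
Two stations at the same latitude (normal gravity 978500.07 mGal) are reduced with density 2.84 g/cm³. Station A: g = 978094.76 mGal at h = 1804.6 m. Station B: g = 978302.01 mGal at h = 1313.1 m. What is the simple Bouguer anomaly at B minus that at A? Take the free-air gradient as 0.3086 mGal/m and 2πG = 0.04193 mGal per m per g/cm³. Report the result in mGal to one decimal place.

Δg_SB(A) = 978094.76 − 978500.07 + 0.3086×1804.6 − 0.04193×2.84×1804.6 = -63.30 mGal
Δg_SB(B) = 978302.01 − 978500.07 + 0.3086×1313.1 − 0.04193×2.84×1313.1 = 50.80 mGal
Difference = 50.80 − (-63.30) = 114.10 mGal

114.1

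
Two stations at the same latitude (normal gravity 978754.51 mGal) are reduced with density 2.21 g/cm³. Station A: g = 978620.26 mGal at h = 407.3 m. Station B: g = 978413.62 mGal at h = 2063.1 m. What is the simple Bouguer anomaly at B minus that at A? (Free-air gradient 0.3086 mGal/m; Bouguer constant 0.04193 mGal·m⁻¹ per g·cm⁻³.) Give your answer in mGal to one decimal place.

Δg_SB(A) = 978620.26 − 978754.51 + 0.3086×407.3 − 0.04193×2.21×407.3 = -46.30 mGal
Δg_SB(B) = 978413.62 − 978754.51 + 0.3086×2063.1 − 0.04193×2.21×2063.1 = 104.60 mGal
Difference = 104.60 − (-46.30) = 150.90 mGal

150.9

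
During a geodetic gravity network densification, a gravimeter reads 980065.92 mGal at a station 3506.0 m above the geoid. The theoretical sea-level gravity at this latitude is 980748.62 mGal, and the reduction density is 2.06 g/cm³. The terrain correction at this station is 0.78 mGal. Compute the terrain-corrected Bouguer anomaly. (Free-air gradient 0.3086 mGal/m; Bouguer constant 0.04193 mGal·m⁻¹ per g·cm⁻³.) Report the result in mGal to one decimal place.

Free-air correction = 0.3086 × 3506.0 = 1081.95 mGal
Free-air anomaly = 980065.92 − 980748.62 + (1081.95) = 399.25 mGal
Bouguer slab correction = 0.04193 × 2.06 × 3506.0 = 302.83 mGal
Simple Bouguer anomaly = 399.25 − (302.83) = 96.42 mGal
Complete Bouguer anomaly = 96.42 + 0.78 = 97.20 mGal

97.2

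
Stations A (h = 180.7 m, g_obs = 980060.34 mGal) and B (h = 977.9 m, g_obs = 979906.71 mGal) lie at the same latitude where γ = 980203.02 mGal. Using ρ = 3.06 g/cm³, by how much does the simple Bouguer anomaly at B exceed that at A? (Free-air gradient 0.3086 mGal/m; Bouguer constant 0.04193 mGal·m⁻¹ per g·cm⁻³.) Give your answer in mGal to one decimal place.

Δg_SB(A) = 980060.34 − 980203.02 + 0.3086×180.7 − 0.04193×3.06×180.7 = -110.10 mGal
Δg_SB(B) = 979906.71 − 980203.02 + 0.3086×977.9 − 0.04193×3.06×977.9 = -120.00 mGal
Difference = -120.00 − (-110.10) = -9.90 mGal

-9.9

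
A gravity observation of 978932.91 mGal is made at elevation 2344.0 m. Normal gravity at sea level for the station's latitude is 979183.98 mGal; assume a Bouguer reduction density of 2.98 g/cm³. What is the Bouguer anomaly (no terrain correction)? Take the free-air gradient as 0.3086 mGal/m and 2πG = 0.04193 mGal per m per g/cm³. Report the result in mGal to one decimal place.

Free-air correction = 0.3086 × 2344.0 = 723.36 mGal
Free-air anomaly = 978932.91 − 979183.98 + (723.36) = 472.29 mGal
Bouguer slab correction = 0.04193 × 2.98 × 2344.0 = 292.89 mGal
Simple Bouguer anomaly = 472.29 − (292.89) = 179.40 mGal

179.4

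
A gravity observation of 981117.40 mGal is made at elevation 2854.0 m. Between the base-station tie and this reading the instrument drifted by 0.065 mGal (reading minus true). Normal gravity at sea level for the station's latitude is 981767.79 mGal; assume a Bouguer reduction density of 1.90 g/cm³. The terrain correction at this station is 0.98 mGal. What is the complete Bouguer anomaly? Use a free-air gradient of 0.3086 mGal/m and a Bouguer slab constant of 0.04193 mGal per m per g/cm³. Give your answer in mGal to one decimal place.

Drift-corrected reading = 981117.40 − (0.065) = 981117.335 mGal
Free-air correction = 0.3086 × 2854.0 = 880.74 mGal
Free-air anomaly = 981117.335 − 981767.79 + (880.74) = 230.285 mGal
Bouguer slab correction = 0.04193 × 1.90 × 2854.0 = 227.37 mGal
Simple Bouguer anomaly = 230.285 − (227.37) = 2.915 mGal
Complete Bouguer anomaly = 2.915 + 0.98 = 3.895 mGal

3.9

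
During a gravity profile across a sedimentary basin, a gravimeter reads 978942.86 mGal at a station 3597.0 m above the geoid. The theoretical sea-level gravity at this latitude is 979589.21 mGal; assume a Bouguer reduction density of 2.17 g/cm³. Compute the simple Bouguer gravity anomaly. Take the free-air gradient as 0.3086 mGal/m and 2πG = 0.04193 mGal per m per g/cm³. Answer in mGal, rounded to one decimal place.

Free-air correction = 0.3086 × 3597.0 = 1110.03 mGal
Free-air anomaly = 978942.86 − 979589.21 + (1110.03) = 463.68 mGal
Bouguer slab correction = 0.04193 × 2.17 × 3597.0 = 327.28 mGal
Simple Bouguer anomaly = 463.68 − (327.28) = 136.40 mGal

136.4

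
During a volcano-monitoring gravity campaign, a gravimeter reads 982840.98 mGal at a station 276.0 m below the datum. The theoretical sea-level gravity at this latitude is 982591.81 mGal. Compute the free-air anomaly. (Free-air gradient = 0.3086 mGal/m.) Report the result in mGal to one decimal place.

Free-air correction = 0.3086 × -276.0 = -85.17 mGal
Free-air anomaly = 982840.98 − 982591.81 + (-85.17) = 164.00 mGal

164.0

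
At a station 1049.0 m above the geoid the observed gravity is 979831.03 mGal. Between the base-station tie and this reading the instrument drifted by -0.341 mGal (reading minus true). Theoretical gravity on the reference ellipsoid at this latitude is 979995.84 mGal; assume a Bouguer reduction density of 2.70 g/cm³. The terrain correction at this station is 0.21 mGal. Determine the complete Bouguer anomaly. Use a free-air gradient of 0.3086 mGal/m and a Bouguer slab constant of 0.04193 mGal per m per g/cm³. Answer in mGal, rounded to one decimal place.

40.7

Drift-corrected reading = 979831.03 − (-0.341) = 979831.371 mGal
Free-air correction = 0.3086 × 1049.0 = 323.72 mGal
Free-air anomaly = 979831.371 − 979995.84 + (323.72) = 159.251 mGal
Bouguer slab correction = 0.04193 × 2.70 × 1049.0 = 118.76 mGal
Simple Bouguer anomaly = 159.251 − (118.76) = 40.491 mGal
Complete Bouguer anomaly = 40.491 + 0.21 = 40.701 mGal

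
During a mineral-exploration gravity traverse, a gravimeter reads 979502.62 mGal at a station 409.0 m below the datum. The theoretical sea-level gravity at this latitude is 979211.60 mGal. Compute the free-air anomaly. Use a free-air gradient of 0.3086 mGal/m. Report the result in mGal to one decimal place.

164.8

Free-air correction = 0.3086 × -409.0 = -126.22 mGal
Free-air anomaly = 979502.62 − 979211.60 + (-126.22) = 164.80 mGal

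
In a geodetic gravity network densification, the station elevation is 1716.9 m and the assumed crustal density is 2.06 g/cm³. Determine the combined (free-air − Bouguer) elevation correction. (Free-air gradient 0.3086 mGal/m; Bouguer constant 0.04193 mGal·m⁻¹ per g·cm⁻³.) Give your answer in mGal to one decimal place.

381.5

Combined gradient = 0.3086 − 0.04193 × 2.06 = 0.2222242 mGal/m
Combined elevation correction = 0.2222242 × 1716.9 = 381.5 mGal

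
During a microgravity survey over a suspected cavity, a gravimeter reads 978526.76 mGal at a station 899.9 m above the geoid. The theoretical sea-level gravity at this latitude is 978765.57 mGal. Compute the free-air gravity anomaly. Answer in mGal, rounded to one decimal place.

38.9

Free-air correction = 0.3086 × 899.9 = 277.71 mGal
Free-air anomaly = 978526.76 − 978765.57 + (277.71) = 38.90 mGal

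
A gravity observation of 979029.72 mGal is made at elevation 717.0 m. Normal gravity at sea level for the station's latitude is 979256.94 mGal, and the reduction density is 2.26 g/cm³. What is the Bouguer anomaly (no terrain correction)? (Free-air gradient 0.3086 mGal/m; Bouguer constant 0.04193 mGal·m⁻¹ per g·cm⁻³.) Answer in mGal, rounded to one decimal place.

Free-air correction = 0.3086 × 717.0 = 221.27 mGal
Free-air anomaly = 979029.72 − 979256.94 + (221.27) = -5.95 mGal
Bouguer slab correction = 0.04193 × 2.26 × 717.0 = 67.94 mGal
Simple Bouguer anomaly = -5.95 − (67.94) = -73.89 mGal

-73.9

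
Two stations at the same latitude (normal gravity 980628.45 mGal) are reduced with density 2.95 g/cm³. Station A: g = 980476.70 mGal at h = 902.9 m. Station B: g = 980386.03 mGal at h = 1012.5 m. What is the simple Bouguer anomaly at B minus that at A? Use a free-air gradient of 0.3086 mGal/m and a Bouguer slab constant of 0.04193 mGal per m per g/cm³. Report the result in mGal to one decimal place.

-70.4

Δg_SB(A) = 980476.70 − 980628.45 + 0.3086×902.9 − 0.04193×2.95×902.9 = 15.20 mGal
Δg_SB(B) = 980386.03 − 980628.45 + 0.3086×1012.5 − 0.04193×2.95×1012.5 = -55.20 mGal
Difference = -55.20 − (15.20) = -70.40 mGal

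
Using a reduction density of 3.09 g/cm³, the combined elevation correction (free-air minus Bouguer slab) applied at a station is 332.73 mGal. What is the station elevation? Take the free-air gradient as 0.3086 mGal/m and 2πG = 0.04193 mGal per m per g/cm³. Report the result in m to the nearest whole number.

Combined gradient = 0.3086 − 0.04193 × 3.09 = 0.1790363 mGal/m
h = 332.73 / 0.1790363 = 1858.45 m

1858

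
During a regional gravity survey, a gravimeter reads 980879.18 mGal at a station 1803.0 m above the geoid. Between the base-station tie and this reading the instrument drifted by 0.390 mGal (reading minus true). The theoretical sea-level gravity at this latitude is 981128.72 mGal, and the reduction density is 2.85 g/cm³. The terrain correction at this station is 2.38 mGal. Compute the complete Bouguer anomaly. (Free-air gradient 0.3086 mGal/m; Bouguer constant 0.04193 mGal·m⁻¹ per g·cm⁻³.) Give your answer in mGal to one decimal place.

93.4

Drift-corrected reading = 980879.18 − (0.390) = 980878.790 mGal
Free-air correction = 0.3086 × 1803.0 = 556.41 mGal
Free-air anomaly = 980878.790 − 981128.72 + (556.41) = 306.480 mGal
Bouguer slab correction = 0.04193 × 2.85 × 1803.0 = 215.46 mGal
Simple Bouguer anomaly = 306.480 − (215.46) = 91.020 mGal
Complete Bouguer anomaly = 91.020 + 2.38 = 93.400 mGal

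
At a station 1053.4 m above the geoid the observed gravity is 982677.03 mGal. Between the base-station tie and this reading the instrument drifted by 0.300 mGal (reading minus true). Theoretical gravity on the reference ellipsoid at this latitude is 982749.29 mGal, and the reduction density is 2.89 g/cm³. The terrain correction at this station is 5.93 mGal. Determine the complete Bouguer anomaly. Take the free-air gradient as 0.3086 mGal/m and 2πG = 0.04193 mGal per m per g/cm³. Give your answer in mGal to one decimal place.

Drift-corrected reading = 982677.03 − (0.300) = 982676.730 mGal
Free-air correction = 0.3086 × 1053.4 = 325.08 mGal
Free-air anomaly = 982676.730 − 982749.29 + (325.08) = 252.520 mGal
Bouguer slab correction = 0.04193 × 2.89 × 1053.4 = 127.65 mGal
Simple Bouguer anomaly = 252.520 − (127.65) = 124.870 mGal
Complete Bouguer anomaly = 124.870 + 5.93 = 130.800 mGal

130.8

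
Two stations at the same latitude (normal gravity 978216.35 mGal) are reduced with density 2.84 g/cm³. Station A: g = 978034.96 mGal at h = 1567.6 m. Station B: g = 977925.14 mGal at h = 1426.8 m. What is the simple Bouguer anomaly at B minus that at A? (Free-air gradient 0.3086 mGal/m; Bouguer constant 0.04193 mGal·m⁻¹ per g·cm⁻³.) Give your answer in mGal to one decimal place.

-136.5

Δg_SB(A) = 978034.96 − 978216.35 + 0.3086×1567.6 − 0.04193×2.84×1567.6 = 115.70 mGal
Δg_SB(B) = 977925.14 − 978216.35 + 0.3086×1426.8 − 0.04193×2.84×1426.8 = -20.80 mGal
Difference = -20.80 − (115.70) = -136.50 mGal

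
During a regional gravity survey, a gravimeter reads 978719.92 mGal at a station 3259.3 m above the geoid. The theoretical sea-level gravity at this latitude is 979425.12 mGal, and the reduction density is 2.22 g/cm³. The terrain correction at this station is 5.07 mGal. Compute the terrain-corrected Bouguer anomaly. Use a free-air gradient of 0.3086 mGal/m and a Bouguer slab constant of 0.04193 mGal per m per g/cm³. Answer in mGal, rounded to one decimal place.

2.3

Free-air correction = 0.3086 × 3259.3 = 1005.82 mGal
Free-air anomaly = 978719.92 − 979425.12 + (1005.82) = 300.62 mGal
Bouguer slab correction = 0.04193 × 2.22 × 3259.3 = 303.39 mGal
Simple Bouguer anomaly = 300.62 − (303.39) = -2.77 mGal
Complete Bouguer anomaly = -2.77 + 5.07 = 2.30 mGal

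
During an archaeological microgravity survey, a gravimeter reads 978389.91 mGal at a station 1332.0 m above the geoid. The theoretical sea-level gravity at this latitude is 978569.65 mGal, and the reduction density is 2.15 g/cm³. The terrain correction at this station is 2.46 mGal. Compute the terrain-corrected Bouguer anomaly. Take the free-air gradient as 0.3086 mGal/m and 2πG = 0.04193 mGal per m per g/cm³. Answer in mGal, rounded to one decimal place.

113.7

Free-air correction = 0.3086 × 1332.0 = 411.06 mGal
Free-air anomaly = 978389.91 − 978569.65 + (411.06) = 231.32 mGal
Bouguer slab correction = 0.04193 × 2.15 × 1332.0 = 120.08 mGal
Simple Bouguer anomaly = 231.32 − (120.08) = 111.24 mGal
Complete Bouguer anomaly = 111.24 + 2.46 = 113.70 mGal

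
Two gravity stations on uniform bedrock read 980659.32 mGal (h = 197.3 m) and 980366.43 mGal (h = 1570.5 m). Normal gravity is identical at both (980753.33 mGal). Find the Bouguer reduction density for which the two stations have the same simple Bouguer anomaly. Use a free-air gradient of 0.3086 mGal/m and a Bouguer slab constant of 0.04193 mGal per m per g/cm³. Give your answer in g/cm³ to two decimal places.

Δg_obs = 980366.43 − 980659.32 = -292.89 mGal over Δh = 1570.5 − 197.3 = 1373.2 m
Equal Bouguer anomalies ⇒ Δg_obs + (0.3086 − 0.04193ρ)·Δh = 0
0.3086 − 0.04193ρ = −Δg_obs/Δh = 0.21329
ρ = (0.3086 − 0.21329) / 0.04193 = 2.27 g/cm³

2.27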